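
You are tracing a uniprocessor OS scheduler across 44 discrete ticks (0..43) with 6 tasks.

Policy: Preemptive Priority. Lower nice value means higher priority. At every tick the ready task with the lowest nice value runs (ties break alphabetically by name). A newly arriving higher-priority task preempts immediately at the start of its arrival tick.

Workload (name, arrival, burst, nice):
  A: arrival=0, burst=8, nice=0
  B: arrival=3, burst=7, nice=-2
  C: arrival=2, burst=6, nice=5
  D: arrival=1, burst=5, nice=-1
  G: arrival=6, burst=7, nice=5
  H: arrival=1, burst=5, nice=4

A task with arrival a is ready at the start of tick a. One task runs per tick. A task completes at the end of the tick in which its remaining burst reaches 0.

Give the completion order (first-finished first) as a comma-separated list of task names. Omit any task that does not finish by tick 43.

t=0: ready={A} → run A
t=1: ready={A,D,H} → run D
t=2: ready={A,C,D,H} → run D
t=3: ready={A,B,C,D,H} → run B
t=4: ready={A,B,C,D,H} → run B
t=5: ready={A,B,C,D,H} → run B
t=6: ready={A,B,C,D,G,H} → run B
t=7: ready={A,B,C,D,G,H} → run B
t=8: ready={A,B,C,D,G,H} → run B
t=9: ready={A,B,C,D,G,H} → run B
t=10: ready={A,C,D,G,H} → run D
t=11: ready={A,C,D,G,H} → run D
t=12: ready={A,C,D,G,H} → run D
t=13: ready={A,C,G,H} → run A
t=14: ready={A,C,G,H} → run A
t=15: ready={A,C,G,H} → run A
t=16: ready={A,C,G,H} → run A
t=17: ready={A,C,G,H} → run A
t=18: ready={A,C,G,H} → run A
t=19: ready={A,C,G,H} → run A
t=20: ready={C,G,H} → run H
t=21: ready={C,G,H} → run H
t=22: ready={C,G,H} → run H
t=23: ready={C,G,H} → run H
t=24: ready={C,G,H} → run H
t=25: ready={C,G} → run C
t=26: ready={C,G} → run C
t=27: ready={C,G} → run C
t=28: ready={C,G} → run C
t=29: ready={C,G} → run C
t=30: ready={C,G} → run C
t=31: ready={G} → run G
t=32: ready={G} → run G
t=33: ready={G} → run G
t=34: ready={G} → run G
t=35: ready={G} → run G
t=36: ready={G} → run G
t=37: ready={G} → run G
t=38: (idle)
t=39: (idle)
t=40: (idle)
t=41: (idle)
t=42: (idle)
t=43: (idle)

completion order = B, D, A, H, C, G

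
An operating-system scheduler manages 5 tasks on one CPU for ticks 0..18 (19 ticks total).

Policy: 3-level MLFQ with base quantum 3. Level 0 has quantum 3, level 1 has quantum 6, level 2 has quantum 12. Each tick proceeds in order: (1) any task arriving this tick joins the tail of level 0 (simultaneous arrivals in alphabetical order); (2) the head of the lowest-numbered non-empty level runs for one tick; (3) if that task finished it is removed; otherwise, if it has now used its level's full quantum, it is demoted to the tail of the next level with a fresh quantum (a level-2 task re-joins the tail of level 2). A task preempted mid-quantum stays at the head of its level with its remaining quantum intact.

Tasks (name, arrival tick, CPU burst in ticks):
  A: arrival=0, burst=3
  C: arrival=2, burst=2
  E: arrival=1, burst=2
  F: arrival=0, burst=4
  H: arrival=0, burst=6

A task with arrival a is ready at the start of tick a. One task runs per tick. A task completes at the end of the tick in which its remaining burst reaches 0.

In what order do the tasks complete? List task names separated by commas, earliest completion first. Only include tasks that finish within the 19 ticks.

completion order = A, E, C, F, H

t=0: L0/L1/L2 = AFH/-/- → run A
t=1: L0/L1/L2 = AFHE/-/- → run A
t=2: L0/L1/L2 = AFHEC/-/- → run A
t=3: L0/L1/L2 = FHEC/-/- → run F
t=4: L0/L1/L2 = FHEC/-/- → run F
t=5: L0/L1/L2 = FHEC/-/- → run F
t=6: L0/L1/L2 = HEC/F/- → run H
t=7: L0/L1/L2 = HEC/F/- → run H
t=8: L0/L1/L2 = HEC/F/- → run H
t=9: L0/L1/L2 = EC/FH/- → run E
t=10: L0/L1/L2 = EC/FH/- → run E
t=11: L0/L1/L2 = C/FH/- → run C
t=12: L0/L1/L2 = C/FH/- → run C
t=13: L0/L1/L2 = -/FH/- → run F
t=14: L0/L1/L2 = -/H/- → run H
t=15: L0/L1/L2 = -/H/- → run H
t=16: L0/L1/L2 = -/H/- → run H
t=17: (idle)
t=18: (idle)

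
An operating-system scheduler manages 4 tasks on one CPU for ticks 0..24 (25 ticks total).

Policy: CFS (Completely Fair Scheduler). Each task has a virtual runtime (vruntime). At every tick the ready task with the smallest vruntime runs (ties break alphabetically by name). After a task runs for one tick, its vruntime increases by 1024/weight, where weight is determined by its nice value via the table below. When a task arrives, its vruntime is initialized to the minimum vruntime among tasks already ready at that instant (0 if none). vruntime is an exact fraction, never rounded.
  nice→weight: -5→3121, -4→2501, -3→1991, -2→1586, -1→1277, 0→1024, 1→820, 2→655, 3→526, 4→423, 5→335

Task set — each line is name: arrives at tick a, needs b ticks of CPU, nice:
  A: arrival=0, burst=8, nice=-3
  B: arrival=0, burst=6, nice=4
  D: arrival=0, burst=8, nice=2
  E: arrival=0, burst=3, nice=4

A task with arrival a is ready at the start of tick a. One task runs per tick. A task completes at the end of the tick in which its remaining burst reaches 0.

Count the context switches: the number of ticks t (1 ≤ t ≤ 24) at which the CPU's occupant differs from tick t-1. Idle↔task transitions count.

context switches = 20

t=0: vr[A=0 B=0 D=0 E=0] → run A
t=1: vr[A=1024/1991 B=0 D=0 E=0] → run B
t=2: vr[A=1024/1991 B=1024/423 D=0 E=0] → run D
t=3: vr[A=1024/1991 B=1024/423 D=1024/655 E=0] → run E
t=4: vr[A=1024/1991 B=1024/423 D=1024/655 E=1024/423] → run A
t=5: vr[A=2048/1991 B=1024/423 D=1024/655 E=1024/423] → run A
t=6: vr[A=3072/1991 B=1024/423 D=1024/655 E=1024/423] → run A
t=7: vr[A=4096/1991 B=1024/423 D=1024/655 E=1024/423] → run D
t=8: vr[A=4096/1991 B=1024/423 D=2048/655 E=1024/423] → run A
t=9: vr[A=5120/1991 B=1024/423 D=2048/655 E=1024/423] → run B
t=10: vr[A=5120/1991 B=2048/423 D=2048/655 E=1024/423] → run E
t=11: vr[A=5120/1991 B=2048/423 D=2048/655 E=2048/423] → run A
t=12: vr[A=6144/1991 B=2048/423 D=2048/655 E=2048/423] → run A
t=13: vr[A=7168/1991 B=2048/423 D=2048/655 E=2048/423] → run D
t=14: vr[A=7168/1991 B=2048/423 D=3072/655 E=2048/423] → run A
t=15: vr[B=2048/423 D=3072/655 E=2048/423] → run D
t=16: vr[B=2048/423 D=4096/655 E=2048/423] → run B
t=17: vr[B=1024/141 D=4096/655 E=2048/423] → run E
t=18: vr[B=1024/141 D=4096/655] → run D
t=19: vr[B=1024/141 D=1024/131] → run B
t=20: vr[B=4096/423 D=1024/131] → run D
t=21: vr[B=4096/423 D=6144/655] → run D
t=22: vr[B=4096/423 D=7168/655] → run B
t=23: vr[B=5120/423 D=7168/655] → run D
t=24: vr[B=5120/423] → run B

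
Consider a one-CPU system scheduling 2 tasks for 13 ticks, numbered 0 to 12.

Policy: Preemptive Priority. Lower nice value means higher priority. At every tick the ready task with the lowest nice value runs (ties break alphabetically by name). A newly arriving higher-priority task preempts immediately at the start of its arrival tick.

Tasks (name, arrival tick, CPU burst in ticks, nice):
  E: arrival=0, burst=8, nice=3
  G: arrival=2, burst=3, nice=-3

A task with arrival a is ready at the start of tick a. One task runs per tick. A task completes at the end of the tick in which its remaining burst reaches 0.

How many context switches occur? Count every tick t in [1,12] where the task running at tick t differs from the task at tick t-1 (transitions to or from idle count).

context switches = 3

t=0: ready={E} → run E
t=1: ready={E} → run E
t=2: ready={E,G} → run G
t=3: ready={E,G} → run G
t=4: ready={E,G} → run G
t=5: ready={E} → run E
t=6: ready={E} → run E
t=7: ready={E} → run E
t=8: ready={E} → run E
t=9: ready={E} → run E
t=10: ready={E} → run E
t=11: (idle)
t=12: (idle)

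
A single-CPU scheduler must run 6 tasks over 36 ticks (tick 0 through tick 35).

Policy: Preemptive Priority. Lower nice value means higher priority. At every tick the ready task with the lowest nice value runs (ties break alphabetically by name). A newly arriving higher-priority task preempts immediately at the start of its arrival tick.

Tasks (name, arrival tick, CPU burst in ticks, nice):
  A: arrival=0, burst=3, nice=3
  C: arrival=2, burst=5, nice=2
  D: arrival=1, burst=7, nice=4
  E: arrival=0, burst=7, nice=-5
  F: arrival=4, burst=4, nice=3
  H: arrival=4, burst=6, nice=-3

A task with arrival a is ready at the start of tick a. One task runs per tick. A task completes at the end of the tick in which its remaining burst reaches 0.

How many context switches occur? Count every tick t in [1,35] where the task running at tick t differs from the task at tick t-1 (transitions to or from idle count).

t=0: ready={A,E} → run E
t=1: ready={A,D,E} → run E
t=2: ready={A,C,D,E} → run E
t=3: ready={A,C,D,E} → run E
t=4: ready={A,C,D,E,F,H} → run E
t=5: ready={A,C,D,E,F,H} → run E
t=6: ready={A,C,D,E,F,H} → run E
t=7: ready={A,C,D,F,H} → run H
t=8: ready={A,C,D,F,H} → run H
t=9: ready={A,C,D,F,H} → run H
t=10: ready={A,C,D,F,H} → run H
t=11: ready={A,C,D,F,H} → run H
t=12: ready={A,C,D,F,H} → run H
t=13: ready={A,C,D,F} → run C
t=14: ready={A,C,D,F} → run C
t=15: ready={A,C,D,F} → run C
t=16: ready={A,C,D,F} → run C
t=17: ready={A,C,D,F} → run C
t=18: ready={A,D,F} → run A
t=19: ready={A,D,F} → run A
t=20: ready={A,D,F} → run A
t=21: ready={D,F} → run F
t=22: ready={D,F} → run F
t=23: ready={D,F} → run F
t=24: ready={D,F} → run F
t=25: ready={D} → run D
t=26: ready={D} → run D
t=27: ready={D} → run D
t=28: ready={D} → run D
t=29: ready={D} → run D
t=30: ready={D} → run D
t=31: ready={D} → run D
t=32: (idle)
t=33: (idle)
t=34: (idle)
t=35: (idle)

context switches = 6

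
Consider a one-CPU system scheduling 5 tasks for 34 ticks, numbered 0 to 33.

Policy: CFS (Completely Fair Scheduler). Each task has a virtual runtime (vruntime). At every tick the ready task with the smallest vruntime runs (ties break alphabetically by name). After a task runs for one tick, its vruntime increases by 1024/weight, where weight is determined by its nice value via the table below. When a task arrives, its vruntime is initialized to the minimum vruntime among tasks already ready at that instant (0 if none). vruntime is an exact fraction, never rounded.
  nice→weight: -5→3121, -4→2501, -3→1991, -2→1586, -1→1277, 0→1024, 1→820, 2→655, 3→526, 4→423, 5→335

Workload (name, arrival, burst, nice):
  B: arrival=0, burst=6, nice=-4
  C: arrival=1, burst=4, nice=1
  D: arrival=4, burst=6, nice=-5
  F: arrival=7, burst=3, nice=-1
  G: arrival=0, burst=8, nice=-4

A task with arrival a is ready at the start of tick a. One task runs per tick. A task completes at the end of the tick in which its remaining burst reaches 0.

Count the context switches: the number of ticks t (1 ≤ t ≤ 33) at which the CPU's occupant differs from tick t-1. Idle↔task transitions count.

t=0: vr[B=0 G=0] → run B
t=1: vr[B=1024/2501 C=0 G=0] → run C
t=2: vr[B=1024/2501 C=256/205 G=0] → run G
t=3: vr[B=1024/2501 C=256/205 G=1024/2501] → run B
t=4: vr[B=2048/2501 C=256/205 D=1024/2501 G=1024/2501] → run D
t=5: vr[B=2048/2501 C=256/205 D=5756928/7805621 G=1024/2501] → run G
t=6: vr[B=2048/2501 C=256/205 D=5756928/7805621 G=2048/2501] → run D
t=7: vr[B=2048/2501 C=256/205 D=8317952/7805621 F=2048/2501 G=2048/2501] → run B
t=8: vr[B=3072/2501 C=256/205 D=8317952/7805621 F=2048/2501 G=2048/2501] → run F
t=9: vr[B=3072/2501 C=256/205 D=8317952/7805621 F=5176320/3193777 G=2048/2501] → run G
t=10: vr[B=3072/2501 C=256/205 D=8317952/7805621 F=5176320/3193777 G=3072/2501] → run D
t=11: vr[B=3072/2501 C=256/205 D=10878976/7805621 F=5176320/3193777 G=3072/2501] → run B
t=12: vr[B=4096/2501 C=256/205 D=10878976/7805621 F=5176320/3193777 G=3072/2501] → run G
t=13: vr[B=4096/2501 C=256/205 D=10878976/7805621 F=5176320/3193777 G=4096/2501] → run C
t=14: vr[B=4096/2501 C=512/205 D=10878976/7805621 F=5176320/3193777 G=4096/2501] → run D
t=15: vr[B=4096/2501 C=512/205 D=13440000/7805621 F=5176320/3193777 G=4096/2501] → run F
t=16: vr[B=4096/2501 C=512/205 D=13440000/7805621 F=7737344/3193777 G=4096/2501] → run B
t=17: vr[B=5120/2501 C=512/205 D=13440000/7805621 F=7737344/3193777 G=4096/2501] → run G
t=18: vr[B=5120/2501 C=512/205 D=13440000/7805621 F=7737344/3193777 G=5120/2501] → run D
t=19: vr[B=5120/2501 C=512/205 D=16001024/7805621 F=7737344/3193777 G=5120/2501] → run B
t=20: vr[C=512/205 D=16001024/7805621 F=7737344/3193777 G=5120/2501] → run G
t=21: vr[C=512/205 D=16001024/7805621 F=7737344/3193777 G=6144/2501] → run D
t=22: vr[C=512/205 F=7737344/3193777 G=6144/2501] → run F
t=23: vr[C=512/205 G=6144/2501] → run G
t=24: vr[C=512/205 G=7168/2501] → run C
t=25: vr[C=768/205 G=7168/2501] → run G
t=26: vr[C=768/205] → run C
t=27: (idle)
t=28: (idle)
t=29: (idle)
t=30: (idle)
t=31: (idle)
t=32: (idle)
t=33: (idle)

context switches = 27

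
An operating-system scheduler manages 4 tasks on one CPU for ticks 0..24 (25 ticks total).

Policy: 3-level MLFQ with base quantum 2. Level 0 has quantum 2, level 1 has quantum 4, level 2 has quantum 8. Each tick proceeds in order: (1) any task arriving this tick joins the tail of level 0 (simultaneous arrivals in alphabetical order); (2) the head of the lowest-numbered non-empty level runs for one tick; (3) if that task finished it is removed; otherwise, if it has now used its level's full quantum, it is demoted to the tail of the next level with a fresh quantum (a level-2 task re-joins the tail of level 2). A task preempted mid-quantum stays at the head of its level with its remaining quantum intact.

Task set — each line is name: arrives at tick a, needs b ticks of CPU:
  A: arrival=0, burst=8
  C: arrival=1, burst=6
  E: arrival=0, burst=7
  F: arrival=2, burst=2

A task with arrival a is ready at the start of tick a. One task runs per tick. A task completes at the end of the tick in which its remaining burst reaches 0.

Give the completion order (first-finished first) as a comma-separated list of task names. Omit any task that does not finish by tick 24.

completion order = F, C, A, E

t=0: L0/L1/L2 = AE/-/- → run A
t=1: L0/L1/L2 = AEC/-/- → run A
t=2: L0/L1/L2 = ECF/A/- → run E
t=3: L0/L1/L2 = ECF/A/- → run E
t=4: L0/L1/L2 = CF/AE/- → run C
t=5: L0/L1/L2 = CF/AE/- → run C
t=6: L0/L1/L2 = F/AEC/- → run F
t=7: L0/L1/L2 = F/AEC/- → run F
t=8: L0/L1/L2 = -/AEC/- → run A
t=9: L0/L1/L2 = -/AEC/- → run A
t=10: L0/L1/L2 = -/AEC/- → run A
t=11: L0/L1/L2 = -/AEC/- → run A
t=12: L0/L1/L2 = -/EC/A → run E
t=13: L0/L1/L2 = -/EC/A → run E
t=14: L0/L1/L2 = -/EC/A → run E
t=15: L0/L1/L2 = -/EC/A → run E
t=16: L0/L1/L2 = -/C/AE → run C
t=17: L0/L1/L2 = -/C/AE → run C
t=18: L0/L1/L2 = -/C/AE → run C
t=19: L0/L1/L2 = -/C/AE → run C
t=20: L0/L1/L2 = -/-/AE → run A
t=21: L0/L1/L2 = -/-/AE → run A
t=22: L0/L1/L2 = -/-/E → run E
t=23: (idle)
t=24: (idle)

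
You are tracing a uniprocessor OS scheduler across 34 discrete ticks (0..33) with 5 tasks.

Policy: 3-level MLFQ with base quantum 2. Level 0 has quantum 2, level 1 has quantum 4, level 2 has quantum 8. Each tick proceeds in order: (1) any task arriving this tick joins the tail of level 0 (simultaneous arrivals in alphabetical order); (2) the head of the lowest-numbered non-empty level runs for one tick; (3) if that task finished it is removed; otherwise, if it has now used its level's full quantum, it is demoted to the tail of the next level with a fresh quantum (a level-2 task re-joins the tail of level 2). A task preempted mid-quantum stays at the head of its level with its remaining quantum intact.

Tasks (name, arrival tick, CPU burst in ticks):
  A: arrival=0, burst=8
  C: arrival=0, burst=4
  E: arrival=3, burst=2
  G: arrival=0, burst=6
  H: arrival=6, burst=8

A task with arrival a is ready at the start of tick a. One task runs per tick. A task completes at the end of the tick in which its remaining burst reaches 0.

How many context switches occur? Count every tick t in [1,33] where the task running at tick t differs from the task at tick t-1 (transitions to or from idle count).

t=0: L0/L1/L2 = ACG/-/- → run A
t=1: L0/L1/L2 = ACG/-/- → run A
t=2: L0/L1/L2 = CG/A/- → run C
t=3: L0/L1/L2 = CGE/A/- → run C
t=4: L0/L1/L2 = GE/AC/- → run G
t=5: L0/L1/L2 = GE/AC/- → run G
t=6: L0/L1/L2 = EH/ACG/- → run E
t=7: L0/L1/L2 = EH/ACG/- → run E
t=8: L0/L1/L2 = H/ACG/- → run H
t=9: L0/L1/L2 = H/ACG/- → run H
t=10: L0/L1/L2 = -/ACGH/- → run A
t=11: L0/L1/L2 = -/ACGH/- → run A
t=12: L0/L1/L2 = -/ACGH/- → run A
t=13: L0/L1/L2 = -/ACGH/- → run A
t=14: L0/L1/L2 = -/CGH/A → run C
t=15: L0/L1/L2 = -/CGH/A → run C
t=16: L0/L1/L2 = -/GH/A → run G
t=17: L0/L1/L2 = -/GH/A → run G
t=18: L0/L1/L2 = -/GH/A → run G
t=19: L0/L1/L2 = -/GH/A → run G
t=20: L0/L1/L2 = -/H/A → run H
t=21: L0/L1/L2 = -/H/A → run H
t=22: L0/L1/L2 = -/H/A → run H
t=23: L0/L1/L2 = -/H/A → run H
t=24: L0/L1/L2 = -/-/AH → run A
t=25: L0/L1/L2 = -/-/AH → run A
t=26: L0/L1/L2 = -/-/H → run H
t=27: L0/L1/L2 = -/-/H → run H
t=28: (idle)
t=29: (idle)
t=30: (idle)
t=31: (idle)
t=32: (idle)
t=33: (idle)

context switches = 11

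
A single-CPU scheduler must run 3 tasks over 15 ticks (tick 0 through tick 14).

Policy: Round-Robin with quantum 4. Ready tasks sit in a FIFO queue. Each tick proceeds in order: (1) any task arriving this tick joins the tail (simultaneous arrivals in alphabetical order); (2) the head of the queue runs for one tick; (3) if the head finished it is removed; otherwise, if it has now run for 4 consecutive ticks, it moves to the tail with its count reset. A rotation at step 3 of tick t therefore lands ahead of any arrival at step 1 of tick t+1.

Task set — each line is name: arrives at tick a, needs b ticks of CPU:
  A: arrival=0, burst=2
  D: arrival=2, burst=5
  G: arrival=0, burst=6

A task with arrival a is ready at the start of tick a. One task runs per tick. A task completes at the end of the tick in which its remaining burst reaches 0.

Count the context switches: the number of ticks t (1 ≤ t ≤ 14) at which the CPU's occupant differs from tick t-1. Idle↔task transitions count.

context switches = 5

t=0: queue=[A,G] q_used=0 → run A
t=1: queue=[A,G] q_used=1 → run A
t=2: queue=[G,D] q_used=0 → run G
t=3: queue=[G,D] q_used=1 → run G
t=4: queue=[G,D] q_used=2 → run G
t=5: queue=[G,D] q_used=3 → run G
t=6: queue=[D,G] q_used=0 → run D
t=7: queue=[D,G] q_used=1 → run D
t=8: queue=[D,G] q_used=2 → run D
t=9: queue=[D,G] q_used=3 → run D
t=10: queue=[G,D] q_used=0 → run G
t=11: queue=[G,D] q_used=1 → run G
t=12: queue=[D] q_used=0 → run D
t=13: (idle)
t=14: (idle)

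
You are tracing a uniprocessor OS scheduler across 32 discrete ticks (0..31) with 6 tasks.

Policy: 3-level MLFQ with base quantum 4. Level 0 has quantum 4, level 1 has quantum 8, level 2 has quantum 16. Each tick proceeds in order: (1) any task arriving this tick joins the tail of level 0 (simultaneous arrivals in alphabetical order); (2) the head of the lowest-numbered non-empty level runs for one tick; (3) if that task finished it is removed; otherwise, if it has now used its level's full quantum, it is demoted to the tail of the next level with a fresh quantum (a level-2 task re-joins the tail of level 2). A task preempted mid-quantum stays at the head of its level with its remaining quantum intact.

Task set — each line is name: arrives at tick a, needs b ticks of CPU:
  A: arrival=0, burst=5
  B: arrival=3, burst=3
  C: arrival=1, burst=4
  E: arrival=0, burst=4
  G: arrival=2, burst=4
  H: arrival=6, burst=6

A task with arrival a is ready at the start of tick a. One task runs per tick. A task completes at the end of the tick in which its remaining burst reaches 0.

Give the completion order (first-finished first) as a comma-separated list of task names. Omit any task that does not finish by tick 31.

t=0: L0/L1/L2 = AE/-/- → run A
t=1: L0/L1/L2 = AEC/-/- → run A
t=2: L0/L1/L2 = AECG/-/- → run A
t=3: L0/L1/L2 = AECGB/-/- → run A
t=4: L0/L1/L2 = ECGB/A/- → run E
t=5: L0/L1/L2 = ECGB/A/- → run E
t=6: L0/L1/L2 = ECGBH/A/- → run E
t=7: L0/L1/L2 = ECGBH/A/- → run E
t=8: L0/L1/L2 = CGBH/A/- → run C
t=9: L0/L1/L2 = CGBH/A/- → run C
t=10: L0/L1/L2 = CGBH/A/- → run C
t=11: L0/L1/L2 = CGBH/A/- → run C
t=12: L0/L1/L2 = GBH/A/- → run G
t=13: L0/L1/L2 = GBH/A/- → run G
t=14: L0/L1/L2 = GBH/A/- → run G
t=15: L0/L1/L2 = GBH/A/- → run G
t=16: L0/L1/L2 = BH/A/- → run B
t=17: L0/L1/L2 = BH/A/- → run B
t=18: L0/L1/L2 = BH/A/- → run B
t=19: L0/L1/L2 = H/A/- → run H
t=20: L0/L1/L2 = H/A/- → run H
t=21: L0/L1/L2 = H/A/- → run H
t=22: L0/L1/L2 = H/A/- → run H
t=23: L0/L1/L2 = -/AH/- → run A
t=24: L0/L1/L2 = -/H/- → run H
t=25: L0/L1/L2 = -/H/- → run H
t=26: (idle)
t=27: (idle)
t=28: (idle)
t=29: (idle)
t=30: (idle)
t=31: (idle)

completion order = E, C, G, B, A, H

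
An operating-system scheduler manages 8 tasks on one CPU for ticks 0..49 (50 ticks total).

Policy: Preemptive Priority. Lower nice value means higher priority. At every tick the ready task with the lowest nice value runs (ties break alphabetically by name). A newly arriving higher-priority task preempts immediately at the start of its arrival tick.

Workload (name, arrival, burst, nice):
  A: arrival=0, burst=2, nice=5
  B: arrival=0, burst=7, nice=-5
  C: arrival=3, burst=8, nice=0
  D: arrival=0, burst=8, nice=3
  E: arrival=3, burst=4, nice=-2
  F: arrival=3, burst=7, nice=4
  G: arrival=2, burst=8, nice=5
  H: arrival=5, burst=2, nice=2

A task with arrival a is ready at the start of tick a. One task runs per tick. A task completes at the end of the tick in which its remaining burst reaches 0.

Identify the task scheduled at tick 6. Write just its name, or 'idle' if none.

running at tick 6 = B

t=0: ready={A,B,D} → run B
t=1: ready={A,B,D} → run B
t=2: ready={A,B,D,G} → run B
t=3: ready={A,B,C,D,E,F,G} → run B
t=4: ready={A,B,C,D,E,F,G} → run B
t=5: ready={A,B,C,D,E,F,G,H} → run B
t=6: ready={A,B,C,D,E,F,G,H} → run B
t=7: ready={A,C,D,E,F,G,H} → run E
t=8: ready={A,C,D,E,F,G,H} → run E
t=9: ready={A,C,D,E,F,G,H} → run E
t=10: ready={A,C,D,E,F,G,H} → run E
t=11: ready={A,C,D,F,G,H} → run C
t=12: ready={A,C,D,F,G,H} → run C
t=13: ready={A,C,D,F,G,H} → run C
t=14: ready={A,C,D,F,G,H} → run C
t=15: ready={A,C,D,F,G,H} → run C
t=16: ready={A,C,D,F,G,H} → run C
t=17: ready={A,C,D,F,G,H} → run C
t=18: ready={A,C,D,F,G,H} → run C
t=19: ready={A,D,F,G,H} → run H
t=20: ready={A,D,F,G,H} → run H
t=21: ready={A,D,F,G} → run D
t=22: ready={A,D,F,G} → run D
t=23: ready={A,D,F,G} → run D
t=24: ready={A,D,F,G} → run D
t=25: ready={A,D,F,G} → run D
t=26: ready={A,D,F,G} → run D
t=27: ready={A,D,F,G} → run D
t=28: ready={A,D,F,G} → run D
t=29: ready={A,F,G} → run F
t=30: ready={A,F,G} → run F
t=31: ready={A,F,G} → run F
t=32: ready={A,F,G} → run F
t=33: ready={A,F,G} → run F
t=34: ready={A,F,G} → run F
t=35: ready={A,F,G} → run F
t=36: ready={A,G} → run A
t=37: ready={A,G} → run A
t=38: ready={G} → run G
t=39: ready={G} → run G
t=40: ready={G} → run G
t=41: ready={G} → run G
t=42: ready={G} → run G
t=43: ready={G} → run G
t=44: ready={G} → run G
t=45: ready={G} → run G
t=46: (idle)
t=47: (idle)
t=48: (idle)
t=49: (idle)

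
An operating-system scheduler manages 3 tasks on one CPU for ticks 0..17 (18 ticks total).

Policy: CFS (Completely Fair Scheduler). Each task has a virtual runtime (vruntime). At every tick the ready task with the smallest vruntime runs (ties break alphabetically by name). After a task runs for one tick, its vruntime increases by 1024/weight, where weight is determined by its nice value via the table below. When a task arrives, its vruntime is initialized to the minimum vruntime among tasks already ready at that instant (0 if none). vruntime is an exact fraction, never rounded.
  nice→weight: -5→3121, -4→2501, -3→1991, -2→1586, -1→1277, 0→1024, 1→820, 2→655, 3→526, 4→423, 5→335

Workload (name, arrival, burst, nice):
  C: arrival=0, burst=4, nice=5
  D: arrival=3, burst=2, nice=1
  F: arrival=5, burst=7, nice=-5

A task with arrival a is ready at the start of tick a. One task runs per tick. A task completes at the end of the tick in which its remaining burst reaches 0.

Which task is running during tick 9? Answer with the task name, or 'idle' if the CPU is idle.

t=0: vr[C=0] → run C
t=1: vr[C=1024/335] → run C
t=2: vr[C=2048/335] → run C
t=3: vr[C=3072/335 D=3072/335] → run C
t=4: vr[D=3072/335] → run D
t=5: vr[D=143104/13735 F=143104/13735] → run D
t=6: vr[F=143104/13735] → run F
t=7: vr[F=460692224/42866935] → run F
t=8: vr[F=474756864/42866935] → run F
t=9: vr[F=488821504/42866935] → run F
t=10: vr[F=502886144/42866935] → run F
t=11: vr[F=516950784/42866935] → run F
t=12: vr[F=531015424/42866935] → run F
t=13: (idle)
t=14: (idle)
t=15: (idle)
t=16: (idle)
t=17: (idle)

running at tick 9 = F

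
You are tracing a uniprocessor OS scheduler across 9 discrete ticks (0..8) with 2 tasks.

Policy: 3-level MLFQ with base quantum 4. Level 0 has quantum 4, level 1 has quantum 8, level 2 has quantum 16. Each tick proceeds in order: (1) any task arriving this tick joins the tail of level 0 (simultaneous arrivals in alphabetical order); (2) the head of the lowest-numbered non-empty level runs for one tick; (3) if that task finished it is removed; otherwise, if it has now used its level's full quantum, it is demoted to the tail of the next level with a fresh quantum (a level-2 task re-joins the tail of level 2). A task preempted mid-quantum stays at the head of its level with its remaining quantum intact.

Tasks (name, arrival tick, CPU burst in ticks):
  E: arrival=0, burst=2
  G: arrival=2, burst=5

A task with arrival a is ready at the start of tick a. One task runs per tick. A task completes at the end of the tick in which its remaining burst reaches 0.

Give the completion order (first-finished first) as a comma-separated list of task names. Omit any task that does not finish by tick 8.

completion order = E, G

t=0: L0/L1/L2 = E/-/- → run E
t=1: L0/L1/L2 = E/-/- → run E
t=2: L0/L1/L2 = G/-/- → run G
t=3: L0/L1/L2 = G/-/- → run G
t=4: L0/L1/L2 = G/-/- → run G
t=5: L0/L1/L2 = G/-/- → run G
t=6: L0/L1/L2 = -/G/- → run G
t=7: (idle)
t=8: (idle)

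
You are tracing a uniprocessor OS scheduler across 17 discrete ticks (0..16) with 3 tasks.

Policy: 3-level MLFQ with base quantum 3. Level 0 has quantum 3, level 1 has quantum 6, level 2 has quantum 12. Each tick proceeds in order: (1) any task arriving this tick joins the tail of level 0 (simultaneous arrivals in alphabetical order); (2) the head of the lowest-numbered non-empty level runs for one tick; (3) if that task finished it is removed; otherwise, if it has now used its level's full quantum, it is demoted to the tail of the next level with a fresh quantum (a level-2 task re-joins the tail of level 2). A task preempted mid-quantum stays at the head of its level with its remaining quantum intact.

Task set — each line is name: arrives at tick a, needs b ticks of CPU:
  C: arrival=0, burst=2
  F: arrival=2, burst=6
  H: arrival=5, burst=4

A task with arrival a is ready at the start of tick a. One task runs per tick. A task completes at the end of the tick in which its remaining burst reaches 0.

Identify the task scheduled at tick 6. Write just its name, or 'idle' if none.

t=0: L0/L1/L2 = C/-/- → run C
t=1: L0/L1/L2 = C/-/- → run C
t=2: L0/L1/L2 = F/-/- → run F
t=3: L0/L1/L2 = F/-/- → run F
t=4: L0/L1/L2 = F/-/- → run F
t=5: L0/L1/L2 = H/F/- → run H
t=6: L0/L1/L2 = H/F/- → run H
t=7: L0/L1/L2 = H/F/- → run H
t=8: L0/L1/L2 = -/FH/- → run F
t=9: L0/L1/L2 = -/FH/- → run F
t=10: L0/L1/L2 = -/FH/- → run F
t=11: L0/L1/L2 = -/H/- → run H
t=12: (idle)
t=13: (idle)
t=14: (idle)
t=15: (idle)
t=16: (idle)

running at tick 6 = H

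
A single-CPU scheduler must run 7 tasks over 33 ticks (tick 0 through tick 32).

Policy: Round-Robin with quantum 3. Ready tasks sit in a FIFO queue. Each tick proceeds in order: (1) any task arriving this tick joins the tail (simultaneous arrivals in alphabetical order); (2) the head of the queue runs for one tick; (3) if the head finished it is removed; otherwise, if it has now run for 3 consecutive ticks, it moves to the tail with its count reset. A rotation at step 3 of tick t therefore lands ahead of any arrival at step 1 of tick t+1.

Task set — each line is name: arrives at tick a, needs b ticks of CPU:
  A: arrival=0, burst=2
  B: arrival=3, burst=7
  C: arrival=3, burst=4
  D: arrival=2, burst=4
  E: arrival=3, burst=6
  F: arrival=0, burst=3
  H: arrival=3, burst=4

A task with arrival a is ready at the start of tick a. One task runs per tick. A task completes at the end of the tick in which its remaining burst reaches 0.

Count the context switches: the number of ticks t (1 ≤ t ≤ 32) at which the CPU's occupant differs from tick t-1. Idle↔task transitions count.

t=0: queue=[A,F] q_used=0 → run A
t=1: queue=[A,F] q_used=1 → run A
t=2: queue=[F,D] q_used=0 → run F
t=3: queue=[F,D,B,C,E,H] q_used=1 → run F
t=4: queue=[F,D,B,C,E,H] q_used=2 → run F
t=5: queue=[D,B,C,E,H] q_used=0 → run D
t=6: queue=[D,B,C,E,H] q_used=1 → run D
t=7: queue=[D,B,C,E,H] q_used=2 → run D
t=8: queue=[B,C,E,H,D] q_used=0 → run B
t=9: queue=[B,C,E,H,D] q_used=1 → run B
t=10: queue=[B,C,E,H,D] q_used=2 → run B
t=11: queue=[C,E,H,D,B] q_used=0 → run C
t=12: queue=[C,E,H,D,B] q_used=1 → run C
t=13: queue=[C,E,H,D,B] q_used=2 → run C
t=14: queue=[E,H,D,B,C] q_used=0 → run E
t=15: queue=[E,H,D,B,C] q_used=1 → run E
t=16: queue=[E,H,D,B,C] q_used=2 → run E
t=17: queue=[H,D,B,C,E] q_used=0 → run H
t=18: queue=[H,D,B,C,E] q_used=1 → run H
t=19: queue=[H,D,B,C,E] q_used=2 → run H
t=20: queue=[D,B,C,E,H] q_used=0 → run D
t=21: queue=[B,C,E,H] q_used=0 → run B
t=22: queue=[B,C,E,H] q_used=1 → run B
t=23: queue=[B,C,E,H] q_used=2 → run B
t=24: queue=[C,E,H,B] q_used=0 → run C
t=25: queue=[E,H,B] q_used=0 → run E
t=26: queue=[E,H,B] q_used=1 → run E
t=27: queue=[E,H,B] q_used=2 → run E
t=28: queue=[H,B] q_used=0 → run H
t=29: queue=[B] q_used=0 → run B
t=30: (idle)
t=31: (idle)
t=32: (idle)

context switches = 13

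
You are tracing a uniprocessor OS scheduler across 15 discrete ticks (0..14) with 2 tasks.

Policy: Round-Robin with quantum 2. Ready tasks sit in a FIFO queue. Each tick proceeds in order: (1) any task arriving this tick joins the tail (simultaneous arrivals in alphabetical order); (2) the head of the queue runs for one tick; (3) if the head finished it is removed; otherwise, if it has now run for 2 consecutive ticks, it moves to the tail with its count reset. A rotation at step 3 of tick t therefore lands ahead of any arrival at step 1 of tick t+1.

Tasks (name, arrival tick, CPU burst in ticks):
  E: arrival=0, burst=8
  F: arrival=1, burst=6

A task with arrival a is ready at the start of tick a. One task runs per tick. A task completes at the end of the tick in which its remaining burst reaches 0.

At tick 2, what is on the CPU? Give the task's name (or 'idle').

running at tick 2 = F

t=0: queue=[E] q_used=0 → run E
t=1: queue=[E,F] q_used=1 → run E
t=2: queue=[F,E] q_used=0 → run F
t=3: queue=[F,E] q_used=1 → run F
t=4: queue=[E,F] q_used=0 → run E
t=5: queue=[E,F] q_used=1 → run E
t=6: queue=[F,E] q_used=0 → run F
t=7: queue=[F,E] q_used=1 → run F
t=8: queue=[E,F] q_used=0 → run E
t=9: queue=[E,F] q_used=1 → run E
t=10: queue=[F,E] q_used=0 → run F
t=11: queue=[F,E] q_used=1 → run F
t=12: queue=[E] q_used=0 → run E
t=13: queue=[E] q_used=1 → run E
t=14: (idle)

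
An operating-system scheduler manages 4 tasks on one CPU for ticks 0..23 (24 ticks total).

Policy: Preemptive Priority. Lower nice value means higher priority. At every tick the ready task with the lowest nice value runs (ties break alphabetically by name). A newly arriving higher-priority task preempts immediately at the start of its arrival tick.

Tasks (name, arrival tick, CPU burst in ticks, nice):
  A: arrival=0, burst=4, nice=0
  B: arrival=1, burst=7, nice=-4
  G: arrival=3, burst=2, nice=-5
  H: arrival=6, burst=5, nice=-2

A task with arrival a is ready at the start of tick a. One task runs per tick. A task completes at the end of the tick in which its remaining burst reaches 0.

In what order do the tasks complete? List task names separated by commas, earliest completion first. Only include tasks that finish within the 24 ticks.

t=0: ready={A} → run A
t=1: ready={A,B} → run B
t=2: ready={A,B} → run B
t=3: ready={A,B,G} → run G
t=4: ready={A,B,G} → run G
t=5: ready={A,B} → run B
t=6: ready={A,B,H} → run B
t=7: ready={A,B,H} → run B
t=8: ready={A,B,H} → run B
t=9: ready={A,B,H} → run B
t=10: ready={A,H} → run H
t=11: ready={A,H} → run H
t=12: ready={A,H} → run H
t=13: ready={A,H} → run H
t=14: ready={A,H} → run H
t=15: ready={A} → run A
t=16: ready={A} → run A
t=17: ready={A} → run A
t=18: (idle)
t=19: (idle)
t=20: (idle)
t=21: (idle)
t=22: (idle)
t=23: (idle)

completion order = G, B, H, A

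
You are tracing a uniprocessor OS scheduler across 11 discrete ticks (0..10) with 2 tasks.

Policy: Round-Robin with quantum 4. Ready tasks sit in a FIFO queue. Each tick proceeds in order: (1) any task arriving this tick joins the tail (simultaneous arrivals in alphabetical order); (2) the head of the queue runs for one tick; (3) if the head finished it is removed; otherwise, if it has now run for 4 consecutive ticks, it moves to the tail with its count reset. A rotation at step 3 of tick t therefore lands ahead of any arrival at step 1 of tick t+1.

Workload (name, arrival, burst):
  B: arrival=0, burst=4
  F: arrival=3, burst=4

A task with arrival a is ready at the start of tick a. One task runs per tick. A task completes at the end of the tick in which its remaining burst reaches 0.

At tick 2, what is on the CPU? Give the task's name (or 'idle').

t=0: queue=[B] q_used=0 → run B
t=1: queue=[B] q_used=1 → run B
t=2: queue=[B] q_used=2 → run B
t=3: queue=[B,F] q_used=3 → run B
t=4: queue=[F] q_used=0 → run F
t=5: queue=[F] q_used=1 → run F
t=6: queue=[F] q_used=2 → run F
t=7: queue=[F] q_used=3 → run F
t=8: (idle)
t=9: (idle)
t=10: (idle)

running at tick 2 = B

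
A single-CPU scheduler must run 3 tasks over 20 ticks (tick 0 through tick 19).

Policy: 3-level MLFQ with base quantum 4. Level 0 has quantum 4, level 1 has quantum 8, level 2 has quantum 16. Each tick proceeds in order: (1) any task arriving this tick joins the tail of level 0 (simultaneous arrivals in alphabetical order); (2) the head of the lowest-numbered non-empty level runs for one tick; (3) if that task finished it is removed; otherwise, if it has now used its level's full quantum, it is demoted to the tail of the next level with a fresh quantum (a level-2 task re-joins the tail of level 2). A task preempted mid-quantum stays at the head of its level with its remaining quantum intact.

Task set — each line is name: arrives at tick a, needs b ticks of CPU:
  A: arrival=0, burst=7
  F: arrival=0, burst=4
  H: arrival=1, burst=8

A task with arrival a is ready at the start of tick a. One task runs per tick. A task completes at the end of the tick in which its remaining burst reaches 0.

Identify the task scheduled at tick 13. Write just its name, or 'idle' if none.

t=0: L0/L1/L2 = AF/-/- → run A
t=1: L0/L1/L2 = AFH/-/- → run A
t=2: L0/L1/L2 = AFH/-/- → run A
t=3: L0/L1/L2 = AFH/-/- → run A
t=4: L0/L1/L2 = FH/A/- → run F
t=5: L0/L1/L2 = FH/A/- → run F
t=6: L0/L1/L2 = FH/A/- → run F
t=7: L0/L1/L2 = FH/A/- → run F
t=8: L0/L1/L2 = H/A/- → run H
t=9: L0/L1/L2 = H/A/- → run H
t=10: L0/L1/L2 = H/A/- → run H
t=11: L0/L1/L2 = H/A/- → run H
t=12: L0/L1/L2 = -/AH/- → run A
t=13: L0/L1/L2 = -/AH/- → run A
t=14: L0/L1/L2 = -/AH/- → run A
t=15: L0/L1/L2 = -/H/- → run H
t=16: L0/L1/L2 = -/H/- → run H
t=17: L0/L1/L2 = -/H/- → run H
t=18: L0/L1/L2 = -/H/- → run H
t=19: (idle)

running at tick 13 = A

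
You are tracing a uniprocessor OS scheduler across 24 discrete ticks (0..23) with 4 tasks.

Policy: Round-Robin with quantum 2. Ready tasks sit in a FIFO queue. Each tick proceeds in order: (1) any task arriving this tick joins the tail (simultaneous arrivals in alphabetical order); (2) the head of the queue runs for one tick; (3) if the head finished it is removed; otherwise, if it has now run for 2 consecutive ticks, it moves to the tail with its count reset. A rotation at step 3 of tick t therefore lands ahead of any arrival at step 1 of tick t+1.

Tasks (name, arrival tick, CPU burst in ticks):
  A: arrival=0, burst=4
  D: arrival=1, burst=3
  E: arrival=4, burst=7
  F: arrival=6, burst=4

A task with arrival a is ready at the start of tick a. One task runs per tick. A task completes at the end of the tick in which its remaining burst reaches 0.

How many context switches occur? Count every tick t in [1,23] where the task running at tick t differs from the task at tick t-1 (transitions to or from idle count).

t=0: queue=[A] q_used=0 → run A
t=1: queue=[A,D] q_used=1 → run A
t=2: queue=[D,A] q_used=0 → run D
t=3: queue=[D,A] q_used=1 → run D
t=4: queue=[A,D,E] q_used=0 → run A
t=5: queue=[A,D,E] q_used=1 → run A
t=6: queue=[D,E,F] q_used=0 → run D
t=7: queue=[E,F] q_used=0 → run E
t=8: queue=[E,F] q_used=1 → run E
t=9: queue=[F,E] q_used=0 → run F
t=10: queue=[F,E] q_used=1 → run F
t=11: queue=[E,F] q_used=0 → run E
t=12: queue=[E,F] q_used=1 → run E
t=13: queue=[F,E] q_used=0 → run F
t=14: queue=[F,E] q_used=1 → run F
t=15: queue=[E] q_used=0 → run E
t=16: queue=[E] q_used=1 → run E
t=17: queue=[E] q_used=0 → run E
t=18: (idle)
t=19: (idle)
t=20: (idle)
t=21: (idle)
t=22: (idle)
t=23: (idle)

context switches = 9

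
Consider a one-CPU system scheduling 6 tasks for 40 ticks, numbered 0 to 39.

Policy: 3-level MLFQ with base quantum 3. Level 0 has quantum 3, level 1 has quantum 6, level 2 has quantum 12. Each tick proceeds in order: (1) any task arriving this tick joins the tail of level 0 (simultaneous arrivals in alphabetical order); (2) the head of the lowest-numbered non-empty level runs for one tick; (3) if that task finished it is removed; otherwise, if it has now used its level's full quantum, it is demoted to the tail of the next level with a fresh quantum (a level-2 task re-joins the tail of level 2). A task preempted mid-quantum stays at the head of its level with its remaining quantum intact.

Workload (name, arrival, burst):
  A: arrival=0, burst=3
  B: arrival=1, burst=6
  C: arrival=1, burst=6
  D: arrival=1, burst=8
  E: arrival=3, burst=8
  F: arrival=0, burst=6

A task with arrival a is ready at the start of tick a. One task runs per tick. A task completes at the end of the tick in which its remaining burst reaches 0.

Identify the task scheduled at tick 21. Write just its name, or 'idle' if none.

t=0: L0/L1/L2 = AF/-/- → run A
t=1: L0/L1/L2 = AFBCD/-/- → run A
t=2: L0/L1/L2 = AFBCD/-/- → run A
t=3: L0/L1/L2 = FBCDE/-/- → run F
t=4: L0/L1/L2 = FBCDE/-/- → run F
t=5: L0/L1/L2 = FBCDE/-/- → run F
t=6: L0/L1/L2 = BCDE/F/- → run B
t=7: L0/L1/L2 = BCDE/F/- → run B
t=8: L0/L1/L2 = BCDE/F/- → run B
t=9: L0/L1/L2 = CDE/FB/- → run C
t=10: L0/L1/L2 = CDE/FB/- → run C
t=11: L0/L1/L2 = CDE/FB/- → run C
t=12: L0/L1/L2 = DE/FBC/- → run D
t=13: L0/L1/L2 = DE/FBC/- → run D
t=14: L0/L1/L2 = DE/FBC/- → run D
t=15: L0/L1/L2 = E/FBCD/- → run E
t=16: L0/L1/L2 = E/FBCD/- → run E
t=17: L0/L1/L2 = E/FBCD/- → run E
t=18: L0/L1/L2 = -/FBCDE/- → run F
t=19: L0/L1/L2 = -/FBCDE/- → run F
t=20: L0/L1/L2 = -/FBCDE/- → run F
t=21: L0/L1/L2 = -/BCDE/- → run B
t=22: L0/L1/L2 = -/BCDE/- → run B
t=23: L0/L1/L2 = -/BCDE/- → run B
t=24: L0/L1/L2 = -/CDE/- → run C
t=25: L0/L1/L2 = -/CDE/- → run C
t=26: L0/L1/L2 = -/CDE/- → run C
t=27: L0/L1/L2 = -/DE/- → run D
t=28: L0/L1/L2 = -/DE/- → run D
t=29: L0/L1/L2 = -/DE/- → run D
t=30: L0/L1/L2 = -/DE/- → run D
t=31: L0/L1/L2 = -/DE/- → run D
t=32: L0/L1/L2 = -/E/- → run E
t=33: L0/L1/L2 = -/E/- → run E
t=34: L0/L1/L2 = -/E/- → run E
t=35: L0/L1/L2 = -/E/- → run E
t=36: L0/L1/L2 = -/E/- → run E
t=37: (idle)
t=38: (idle)
t=39: (idle)

running at tick 21 = B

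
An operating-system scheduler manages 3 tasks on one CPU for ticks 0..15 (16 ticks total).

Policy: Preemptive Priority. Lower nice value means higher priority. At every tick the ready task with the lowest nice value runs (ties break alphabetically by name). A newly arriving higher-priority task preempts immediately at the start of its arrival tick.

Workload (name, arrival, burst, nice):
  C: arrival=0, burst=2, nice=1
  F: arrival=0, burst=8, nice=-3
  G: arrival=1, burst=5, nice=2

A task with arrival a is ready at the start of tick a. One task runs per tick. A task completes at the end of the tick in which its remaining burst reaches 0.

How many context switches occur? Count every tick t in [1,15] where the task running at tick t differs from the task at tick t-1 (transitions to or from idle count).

context switches = 3

t=0: ready={C,F} → run F
t=1: ready={C,F,G} → run F
t=2: ready={C,F,G} → run F
t=3: ready={C,F,G} → run F
t=4: ready={C,F,G} → run F
t=5: ready={C,F,G} → run F
t=6: ready={C,F,G} → run F
t=7: ready={C,F,G} → run F
t=8: ready={C,G} → run C
t=9: ready={C,G} → run C
t=10: ready={G} → run G
t=11: ready={G} → run G
t=12: ready={G} → run G
t=13: ready={G} → run G
t=14: ready={G} → run G
t=15: (idle)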